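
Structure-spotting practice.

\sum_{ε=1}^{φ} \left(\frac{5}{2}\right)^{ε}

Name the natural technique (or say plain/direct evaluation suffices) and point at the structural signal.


Verdict: the geometric series formula — each term is \frac{5}{2} times the previous one, so the geometric-series formula applies directly.


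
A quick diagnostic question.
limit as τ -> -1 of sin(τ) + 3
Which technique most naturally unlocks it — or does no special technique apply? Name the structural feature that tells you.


Technique: no special technique — the expression is continuous at the evaluation point — substitute directly; no indeterminate form appears.


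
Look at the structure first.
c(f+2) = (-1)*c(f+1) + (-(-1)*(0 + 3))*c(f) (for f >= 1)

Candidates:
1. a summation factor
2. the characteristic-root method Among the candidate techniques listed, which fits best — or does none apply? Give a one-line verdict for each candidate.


Diagnosis: the characteristic-root method — constant coefficients and linearity mean the ansatz r^f reduces it to solving the characteristic polynomial.
- a summation factor — a summation factor telescopes one-step recursions; this one carries higher-order memory.
- the characteristic-root method: yes, a natural case for it.


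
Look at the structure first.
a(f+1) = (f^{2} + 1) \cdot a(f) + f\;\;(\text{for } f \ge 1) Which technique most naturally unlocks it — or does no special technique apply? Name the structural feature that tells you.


Technique: a summation factor — an index-dependent multiplier f^{2} + 1 rules out characteristic roots; a summation factor converts it to a pure difference.


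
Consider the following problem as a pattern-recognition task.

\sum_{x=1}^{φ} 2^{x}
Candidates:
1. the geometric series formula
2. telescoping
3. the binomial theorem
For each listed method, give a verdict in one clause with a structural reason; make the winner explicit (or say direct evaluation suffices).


Method: the geometric series formula — check a ratio of consecutive terms: it is 2, independent of the index, so the geometric formula closes the sum.
- the geometric series formula: yes, a natural case for it.
- telescoping: as presented, consecutive terms share no shifted copy to cancel against — no rewrite is on display to change that.
- the binomial theorem: the terms lack the binomial-coefficient-weighted complementary-power pattern of an expansion.


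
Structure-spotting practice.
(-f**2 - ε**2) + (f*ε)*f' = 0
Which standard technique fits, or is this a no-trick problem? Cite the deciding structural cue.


Technique: the homogeneous substitution — solved for the derivative, the right side is unchanged under scaling ε and f together — it depends only on the ratio f/ε, so substitute a single ratio variable. A Bernoulli rewrite works here as the equation stands — the homogeneous substitution is the more immediate reading.


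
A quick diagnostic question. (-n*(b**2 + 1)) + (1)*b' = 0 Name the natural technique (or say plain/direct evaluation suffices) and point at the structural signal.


Method: separation of variables — solved for the derivative, the right side splits multiplicatively into a function of each variable alone — divide and integrate each side.


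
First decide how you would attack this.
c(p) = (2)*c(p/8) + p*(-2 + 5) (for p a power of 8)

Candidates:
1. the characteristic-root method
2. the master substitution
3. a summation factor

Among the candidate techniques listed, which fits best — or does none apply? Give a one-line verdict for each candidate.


Verdict: the master substitution — divide-the-index recursion (p/8 inside the call) straightens out once the index is rewritten as 8^m.
- the characteristic-root method — a divided-index call is not the fixed-shift linear shape that characteristic roots solve.
- the master substitution: applicable, and directly so.
- a summation factor — the recursion divides its index rather than shifting it — there is no previous-term chain for a summation factor to telescope.


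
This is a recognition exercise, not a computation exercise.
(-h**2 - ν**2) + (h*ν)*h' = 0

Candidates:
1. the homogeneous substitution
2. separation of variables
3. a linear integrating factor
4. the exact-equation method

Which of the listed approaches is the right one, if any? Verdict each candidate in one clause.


Verdict: the homogeneous substitution — the slope is degree-zero homogeneous: the ratio substitution v = h/ν collapses it. This doubles as a Bernoulli equation in the unknown as written; the homogeneous route needs no setup at all.
- the homogeneous substitution: yes, a natural case for it.
- separation of variables — no algebra isolates the independent variable on one side and the unknown on the other.
- a linear integrating factor: the unknown enters nonlinearly (through a power, a denominator, or a transcendental function), which the linear integrating-factor recipe cannot absorb as-is — any repair would come from a preliminary substitution, not the factor.
- the exact-equation method — no potential function has this form as its differential, as written.


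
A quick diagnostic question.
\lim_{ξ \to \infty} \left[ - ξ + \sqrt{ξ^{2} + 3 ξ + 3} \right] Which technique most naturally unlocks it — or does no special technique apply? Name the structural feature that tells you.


Best approach: conjugate multiplication — an infinity-minus-infinity difference with a surviving radical — multiply by the conjugate to cancel the divergence.


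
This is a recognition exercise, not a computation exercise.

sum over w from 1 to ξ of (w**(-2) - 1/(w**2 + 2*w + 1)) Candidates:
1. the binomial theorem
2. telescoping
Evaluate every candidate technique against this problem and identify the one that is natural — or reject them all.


Diagnosis: telescoping — the piece each term subtracts is w**(-2) advanced by one index, and it reappears with a plus sign leading the following term — the sum collapses to its boundary terms.
- the binomial theorem: there is no sum-raised-to-a-power identity hiding in these terms.
- telescoping — a fit — the right tool for this form.


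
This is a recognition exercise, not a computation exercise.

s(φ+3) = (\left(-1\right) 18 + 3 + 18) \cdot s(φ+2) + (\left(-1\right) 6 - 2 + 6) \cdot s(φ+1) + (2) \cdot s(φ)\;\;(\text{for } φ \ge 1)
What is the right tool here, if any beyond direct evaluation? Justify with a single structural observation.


Method: the characteristic-root method — the recurrence is linear and homogeneous with constant coefficients, so the ansatz r^φ turns it into a polynomial equation for r.


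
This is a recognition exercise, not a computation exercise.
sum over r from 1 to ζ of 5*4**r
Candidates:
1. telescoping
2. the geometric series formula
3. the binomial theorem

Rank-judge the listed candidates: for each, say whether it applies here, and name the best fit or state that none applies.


Verdict: the geometric series formula — the ratio of consecutive terms is the constant 4, independent of the index — a geometric sum.
- telescoping — computed from the summand as displayed, the partial sums build up without the pairwise collapse telescoping exploits.
- the geometric series formula — yes, a natural case for it.
- the binomial theorem — there is no pair of bases whose matched powers would reassemble into a single binomial power.


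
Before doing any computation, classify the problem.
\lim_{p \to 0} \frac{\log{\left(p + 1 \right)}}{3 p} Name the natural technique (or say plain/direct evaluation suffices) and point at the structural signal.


Best approach: l'Hôpital's rule (0/0) — both numerator and denominator vanish at 0: the genuine 0/0 indeterminate that l'Hôpital exists for. A local series expansion at the point resolves it as well; the rule is the packaged version of that step.


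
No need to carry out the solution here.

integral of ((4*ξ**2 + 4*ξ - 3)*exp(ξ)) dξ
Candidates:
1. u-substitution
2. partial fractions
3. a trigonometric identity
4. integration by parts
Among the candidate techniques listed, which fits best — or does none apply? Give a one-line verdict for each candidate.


Technique: integration by parts — the integrand splits as 4*ξ**2 + 4*ξ - 3 times exp(ξ) — repeatedly differentiating the polynomial part kills it, which is the parts ladder.
- u-substitution — no subexpression of the integrand serves as a whole-integral substitution inner — individual terms may offer their own, but none carries its derivative as a factor of the full integrand; a working change of variable would have to be constructed from outside the expression.
- partial fractions: there is no rational-function structure to decompose.
- a trigonometric identity — there is no trigonometric structure at all — the integrand carries no sine or cosine to rewrite.
- integration by parts — yes — fits the structure here.


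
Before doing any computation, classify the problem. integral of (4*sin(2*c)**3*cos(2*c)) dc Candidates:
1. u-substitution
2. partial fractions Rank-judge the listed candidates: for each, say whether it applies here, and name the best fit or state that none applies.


Best approach: u-substitution — structure check: outer function, inner expression sin(2*c), inner derivative as a factor — the classic u = sin(2*c) pattern.
- u-substitution: yes — fits the structure here.
- partial fractions: the expression is not a ratio of polynomials that decomposes further.


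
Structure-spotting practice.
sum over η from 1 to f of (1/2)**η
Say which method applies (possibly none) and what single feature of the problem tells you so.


Diagnosis: the geometric series formula — term-over-term division gives 1/2 every time — index-free ratio, geometric sum formula applies.


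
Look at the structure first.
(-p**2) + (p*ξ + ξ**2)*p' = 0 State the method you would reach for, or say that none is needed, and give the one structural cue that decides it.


Technique: the homogeneous substitution — the slope's numerator and denominator share total degree; set v = p/ξ and the equation drops to separable form. A Bernoulli substitution after rearrangement (possibly exchanging dependent and independent variable) is a fair alternative; the homogeneous route works on the equation as it stands.


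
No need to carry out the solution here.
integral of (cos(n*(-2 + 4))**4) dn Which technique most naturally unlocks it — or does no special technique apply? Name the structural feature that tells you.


Method: a trigonometric identity — the even exponent on cos(n*(-2 + 4))**4 signals one move: rewrite via cos of the doubled angle.


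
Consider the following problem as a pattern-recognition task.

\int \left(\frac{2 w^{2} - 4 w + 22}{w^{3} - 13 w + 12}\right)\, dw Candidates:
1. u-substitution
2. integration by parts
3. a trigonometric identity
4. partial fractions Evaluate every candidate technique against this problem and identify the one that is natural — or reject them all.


Diagnosis: partial fractions — break w^{3} - 13 w + 12 into its roots and the integral splits into logarithm-sized bites.
- u-substitution — no subexpression of the integrand serves as a whole-integral substitution inner — individual terms may offer their own, but none carries its derivative as a factor of the full integrand; a working change of variable would have to be constructed from outside the expression.
- integration by parts — the integrand does not split as a nonconstant polynomial times an exp, sine, cosine of a linear argument, or logarithm — no polynomial-kernel parts product to differentiate one side of.
- a trigonometric identity: no sine or cosine appears, so there is nothing for a trigonometric identity to act on.
- partial fractions: applies; the problem has the shape this method handles.


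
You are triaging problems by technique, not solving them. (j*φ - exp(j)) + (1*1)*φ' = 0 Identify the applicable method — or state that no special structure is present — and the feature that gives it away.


Diagnosis: a linear integrating factor — the equation is linear in φ with coefficient j; multiplying by the integrating factor exp(∫j) makes the left side a perfect derivative.


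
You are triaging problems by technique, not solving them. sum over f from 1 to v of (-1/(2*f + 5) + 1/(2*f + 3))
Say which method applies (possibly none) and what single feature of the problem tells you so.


Technique: telescoping — this sum is a zipper: each term contributes 1/(2*f + 3) and removes the next index's value, which the following term puts back, closing term by term.


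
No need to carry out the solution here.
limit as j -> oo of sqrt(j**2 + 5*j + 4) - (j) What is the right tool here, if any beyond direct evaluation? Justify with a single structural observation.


Technique: conjugate multiplication — divergence minus divergence hides a finite answer — expose it by pairing sqrt(j**2 + 5*j + 4) - j with its conjugate.


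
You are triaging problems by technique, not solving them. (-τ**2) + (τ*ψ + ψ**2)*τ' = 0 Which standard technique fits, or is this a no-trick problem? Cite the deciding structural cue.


Technique: the homogeneous substitution — the slope's numerator and denominator share total degree; set v = τ/ψ and the equation drops to separable form. A Bernoulli-style rewrite — possibly after exchanging which variable is treated as dependent — would work as well; the homogeneous substitution is the more immediate reading here.


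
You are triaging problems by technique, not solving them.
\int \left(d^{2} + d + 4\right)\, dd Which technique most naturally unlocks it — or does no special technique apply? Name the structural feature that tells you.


Method: no special technique — a term-by-term power-rule job in d; no substitution or rearrangement earns its keep here.


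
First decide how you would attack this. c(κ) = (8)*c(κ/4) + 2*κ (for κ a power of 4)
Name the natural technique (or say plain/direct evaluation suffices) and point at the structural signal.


Method: the master substitution — a divide-and-conquer shape: argument κ/4, so change variables with κ = 4^m and solve the linear version.


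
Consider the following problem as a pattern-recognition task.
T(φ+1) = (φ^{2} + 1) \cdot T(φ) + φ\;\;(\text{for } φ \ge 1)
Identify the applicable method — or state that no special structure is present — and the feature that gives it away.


Method: a summation factor — it is first-order linear but the coefficient φ^{2} + 1 depends on the index, so multiply through by a summation factor to telescope it.


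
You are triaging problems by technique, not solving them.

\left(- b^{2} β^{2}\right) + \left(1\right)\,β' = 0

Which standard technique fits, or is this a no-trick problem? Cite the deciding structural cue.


Best approach: separation of variables — all dependence on the two variables factors apart, the defining separable shape.


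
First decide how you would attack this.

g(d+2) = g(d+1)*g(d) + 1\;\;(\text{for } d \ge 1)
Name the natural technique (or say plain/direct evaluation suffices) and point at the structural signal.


Technique: no special technique — a nonlinear dependence on earlier terms breaks linearity, and with it every superposition-based closed form.


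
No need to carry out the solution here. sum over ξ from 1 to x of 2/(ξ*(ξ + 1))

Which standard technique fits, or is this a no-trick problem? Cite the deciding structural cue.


Method: telescoping — 2/(ξ*(ξ + 1)) decomposes into shift-paired simple fractions; the series telescopes to finitely many boundary pieces.


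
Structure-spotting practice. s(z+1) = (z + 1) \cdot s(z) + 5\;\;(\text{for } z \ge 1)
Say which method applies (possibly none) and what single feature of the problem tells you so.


Best approach: a summation factor — first-order, linear, moving coefficient z + 1: the discrete analogue of an integrating factor handles it.


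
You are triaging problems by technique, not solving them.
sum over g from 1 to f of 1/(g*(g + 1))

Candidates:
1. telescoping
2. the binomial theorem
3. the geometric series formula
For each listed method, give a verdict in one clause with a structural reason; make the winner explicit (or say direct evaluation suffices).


Diagnosis: telescoping — integer-spaced poles in 1/(g*(g + 1)) are the telescoping signature in disguise.
- telescoping — applicable, and directly so.
- the binomial theorem — the terms do not reassemble into a binomial power.
- the geometric series formula: the term-to-term ratio changes with the index, so the geometric formula cannot close it.


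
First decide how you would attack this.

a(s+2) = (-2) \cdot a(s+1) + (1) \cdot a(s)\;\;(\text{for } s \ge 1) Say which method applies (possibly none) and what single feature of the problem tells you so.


Technique: the characteristic-root method — try a geometric ansatz r^s: constant coefficients turn the recurrence into one polynomial equation in r.


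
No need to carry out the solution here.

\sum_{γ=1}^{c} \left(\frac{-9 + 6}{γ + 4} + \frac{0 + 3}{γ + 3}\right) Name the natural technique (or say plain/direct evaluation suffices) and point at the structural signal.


Diagnosis: telescoping — consecutive terms evaluate one function at adjacent indices (\frac{0 + 3}{γ + 3} is its current value): one term's tail is the next term's head, so the chain collapses.


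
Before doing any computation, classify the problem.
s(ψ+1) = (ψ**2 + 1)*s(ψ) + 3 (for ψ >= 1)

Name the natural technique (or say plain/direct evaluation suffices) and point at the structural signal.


Best approach: a summation factor — first-order linear but the coefficient ψ**2 + 1 moves with the index — divide by the cumulative product and telescope.


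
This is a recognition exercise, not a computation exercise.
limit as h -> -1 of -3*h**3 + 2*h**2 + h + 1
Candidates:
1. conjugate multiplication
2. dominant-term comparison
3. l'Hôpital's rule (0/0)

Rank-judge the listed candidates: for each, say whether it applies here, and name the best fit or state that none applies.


Method: no special technique — the function is continuous at -1; evaluation is itself the limit, no machinery required.
- conjugate multiplication: multiplying by a conjugate would not remove any indeterminacy here.
- dominant-term comparison: no dominant power emerges to decide the limit by degree comparison.
- l'Hôpital's rule (0/0) — evaluation at the point is determinate, so the rule has nothing to repair.


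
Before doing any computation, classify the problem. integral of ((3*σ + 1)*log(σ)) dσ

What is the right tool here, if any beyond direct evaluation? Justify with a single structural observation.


Best approach: integration by parts — the logarithm log(σ) wants to be differentiated, not integrated; parts makes that legal.


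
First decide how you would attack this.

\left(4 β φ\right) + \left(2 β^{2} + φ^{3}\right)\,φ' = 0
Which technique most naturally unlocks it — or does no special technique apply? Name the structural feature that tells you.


Best approach: the exact-equation method — the mixed-partials test passes for 4 β φ and 2 β^{2} + φ^{3}, so a potential function exists as presented.


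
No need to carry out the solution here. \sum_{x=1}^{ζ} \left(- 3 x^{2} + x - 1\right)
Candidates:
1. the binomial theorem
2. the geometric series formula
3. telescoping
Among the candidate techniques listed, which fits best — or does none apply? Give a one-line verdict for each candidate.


Diagnosis: no special technique — no cancellation, no constant ratio, no binomial weights — just polynomial terms summed directly.
- the binomial theorem: there is no pair of bases whose matched powers would reassemble into a single binomial power.
- the geometric series formula: the term-to-term ratio changes with the index, so the geometric formula cannot close it.
- telescoping — writing out consecutive terms as given produces no pairwise cancellation.


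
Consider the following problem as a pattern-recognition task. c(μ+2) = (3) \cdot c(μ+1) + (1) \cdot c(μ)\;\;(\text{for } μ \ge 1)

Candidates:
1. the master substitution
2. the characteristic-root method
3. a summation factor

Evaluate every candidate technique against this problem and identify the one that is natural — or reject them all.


Technique: the characteristic-root method — shift-invariance with fixed coefficients calls for exponential trials; the characteristic polynomial finds every r^μ.
- the master substitution: there is no divide-the-index recursive argument.
- the characteristic-root method: a fit — the right tool for this form.
- a summation factor: a summation factor telescopes one-step recursions; this one carries higher-order memory.


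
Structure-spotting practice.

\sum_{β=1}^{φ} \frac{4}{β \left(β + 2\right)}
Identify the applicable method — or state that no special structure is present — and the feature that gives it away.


Verdict: telescoping — \frac{4}{β \left(β + 2\right)} is a collapsed telescope: expand it into simple fractions to see the cancellation.


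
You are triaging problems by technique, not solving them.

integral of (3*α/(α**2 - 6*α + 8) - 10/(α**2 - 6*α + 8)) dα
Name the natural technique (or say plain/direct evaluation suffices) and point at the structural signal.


Best approach: partial fractions — break α**2 - 6*α + 8 into its roots and the integral splits into logarithm-sized bites.


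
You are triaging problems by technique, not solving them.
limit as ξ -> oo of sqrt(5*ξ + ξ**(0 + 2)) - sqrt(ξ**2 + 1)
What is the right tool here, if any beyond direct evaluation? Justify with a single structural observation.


Best approach: conjugate multiplication — the ∞ − ∞ radical form is the exact trigger for the conjugate maneuver.


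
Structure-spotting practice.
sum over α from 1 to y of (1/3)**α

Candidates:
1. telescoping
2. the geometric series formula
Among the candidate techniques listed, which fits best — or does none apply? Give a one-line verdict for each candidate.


Method: the geometric series formula — each summand is the previous one scaled by 1/3; that constant multiplier is itself the geometric structure.
- telescoping: the summand is not presented as a shifted difference — a telescoping rewrite may exist, but the displayed structure does not offer one.
- the geometric series formula: applicable, and directly so.


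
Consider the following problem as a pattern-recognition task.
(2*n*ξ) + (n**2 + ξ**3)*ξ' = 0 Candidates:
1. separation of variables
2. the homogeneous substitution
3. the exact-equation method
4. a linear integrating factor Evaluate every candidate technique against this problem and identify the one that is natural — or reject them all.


Diagnosis: the exact-equation method — this form is already the differential of something: the matching mixed partials of 2*n*ξ and n**2 + ξ**3 prove it.
- separation of variables — the two dependences do not factor apart.
- the homogeneous substitution — rescaling both variables together changes the slope, so no ratio substitution collapses it.
- the exact-equation method: applies; the problem has the shape this method handles.
- a linear integrating factor — the unknown enters nonlinearly (through a power, a denominator, or a transcendental function), which the linear integrating-factor recipe cannot absorb as-is — any repair would come from a preliminary substitution, not the factor.


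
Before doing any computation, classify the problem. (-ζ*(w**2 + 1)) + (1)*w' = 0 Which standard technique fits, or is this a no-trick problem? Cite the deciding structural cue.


Method: separation of variables — the derivative equals a pure function of ζ (namely ζ) times a pure function of w (namely w**2 + 1); divide and integrate each side.


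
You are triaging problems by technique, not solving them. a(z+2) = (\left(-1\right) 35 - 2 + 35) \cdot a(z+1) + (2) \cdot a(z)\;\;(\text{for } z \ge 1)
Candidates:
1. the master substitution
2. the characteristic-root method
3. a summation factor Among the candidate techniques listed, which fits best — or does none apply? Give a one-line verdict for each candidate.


Method: the characteristic-root method — shift-invariance with fixed coefficients calls for exponential trials; the characteristic polynomial finds every r^z.
- the master substitution: the recursion shifts the index rather than dividing it.
- the characteristic-root method — a fit — the right tool for this form.
- a summation factor — a summation factor telescopes one-step recursions; this one carries higher-order memory.


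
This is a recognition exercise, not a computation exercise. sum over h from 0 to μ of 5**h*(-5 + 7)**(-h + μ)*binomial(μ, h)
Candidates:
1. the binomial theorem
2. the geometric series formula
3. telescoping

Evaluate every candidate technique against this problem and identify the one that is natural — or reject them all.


Verdict: the binomial theorem — terms weighting binomial(μ, h) against matched powers of 5 and (-5 + 7) reassemble into (5 + (-5 + 7))^μ by the binomial theorem.
- the binomial theorem: applicable, and directly so.
- the geometric series formula: consecutive terms are not related by a fixed multiplier.
- telescoping: as presented, consecutive terms share no shifted copy to cancel against — no rewrite is on display to change that.


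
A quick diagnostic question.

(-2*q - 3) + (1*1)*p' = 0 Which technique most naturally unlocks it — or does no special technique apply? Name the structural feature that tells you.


Best approach: no special technique — the slope is a function of q alone, so integrate both sides directly.


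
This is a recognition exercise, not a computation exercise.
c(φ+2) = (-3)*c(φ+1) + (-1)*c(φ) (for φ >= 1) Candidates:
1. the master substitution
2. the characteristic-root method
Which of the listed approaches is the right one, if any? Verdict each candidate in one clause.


Verdict: the characteristic-root method — fixed numeric weights on consecutive terms and no forcing term added: the root method in its home territory.
- the master substitution — no fixed divisor shrinks the index between calls.
- the characteristic-root method — applicable, and directly so.


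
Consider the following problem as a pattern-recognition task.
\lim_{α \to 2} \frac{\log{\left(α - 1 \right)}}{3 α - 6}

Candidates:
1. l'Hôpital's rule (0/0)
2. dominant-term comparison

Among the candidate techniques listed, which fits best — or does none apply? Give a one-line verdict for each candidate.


Diagnosis: l'Hôpital's rule (0/0) — plug in 2: top and bottom both hit zero, so differentiate each and retry. The standard small-argument limits would also carry it; the rule is the systematic route.
- l'Hôpital's rule (0/0): yes — fits the structure here.
- dominant-term comparison: no ranking of term growth rates resolves the limit here.


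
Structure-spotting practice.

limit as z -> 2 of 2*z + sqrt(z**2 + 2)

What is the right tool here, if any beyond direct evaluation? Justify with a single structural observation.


Method: no special technique — no denominator vanishes and nothing blows up at 2: direct substitution is the whole computation.


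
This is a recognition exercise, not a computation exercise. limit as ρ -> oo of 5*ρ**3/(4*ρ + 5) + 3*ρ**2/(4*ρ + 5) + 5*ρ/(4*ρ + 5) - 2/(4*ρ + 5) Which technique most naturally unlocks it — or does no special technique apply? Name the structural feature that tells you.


Technique: dominant-term comparison — as ρ grows, only the highest-degree terms matter — compare leading terms and read the limit off. As a single quotient, the ∞/∞ shape would yield to repeated differentiation as well — the growth comparison gets there in one look.


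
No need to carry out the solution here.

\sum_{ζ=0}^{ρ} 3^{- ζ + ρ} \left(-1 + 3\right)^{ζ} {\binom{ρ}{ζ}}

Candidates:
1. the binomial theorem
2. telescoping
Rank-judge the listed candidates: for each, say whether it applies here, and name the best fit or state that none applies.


Technique: the binomial theorem — terms weighting {\binom{ρ}{ζ}} against matched powers of (-1 + 3) and 3 reassemble into ((-1 + 3) + 3)^ρ by the binomial theorem.
- the binomial theorem: yes, a natural case for it.
- telescoping — in the displayed form, no term reappears at a neighboring index to cancel against.


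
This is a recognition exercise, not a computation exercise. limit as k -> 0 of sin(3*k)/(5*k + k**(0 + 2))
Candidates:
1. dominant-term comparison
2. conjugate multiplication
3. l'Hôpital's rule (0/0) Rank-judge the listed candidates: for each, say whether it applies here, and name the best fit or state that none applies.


Diagnosis: l'Hôpital's rule (0/0) — the 0/0 form at 0 is the signature situation for l'Hôpital's rule. One could equally expand both pieces locally and compare leading terms; the rule does that in one stroke.
- dominant-term comparison — leading-power comparison does not apply to this form.
- conjugate multiplication — no difference of divergent radicals appears, so rationalizing has nothing to cancel.
- l'Hôpital's rule (0/0) — applies; the problem has the shape this method handles.


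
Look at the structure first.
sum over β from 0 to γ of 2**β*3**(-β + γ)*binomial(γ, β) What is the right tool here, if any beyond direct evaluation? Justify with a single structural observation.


Diagnosis: the binomial theorem — the summand is term β of a binomial expansion in 2 and 3; the whole sum is a single power.


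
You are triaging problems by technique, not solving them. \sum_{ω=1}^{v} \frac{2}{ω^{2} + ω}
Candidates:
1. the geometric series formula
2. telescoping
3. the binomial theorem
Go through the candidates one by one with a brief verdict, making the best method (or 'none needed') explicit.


Best approach: telescoping — integer-spaced poles in \frac{2}{ω^{2} + ω} are the telescoping signature in disguise.
- the geometric series formula — dividing successive terms gives an index-dependent quantity, not a constant.
- telescoping — yes — fits the structure here.
- the binomial theorem — the summand does not match any term pattern of an expanded binomial power.


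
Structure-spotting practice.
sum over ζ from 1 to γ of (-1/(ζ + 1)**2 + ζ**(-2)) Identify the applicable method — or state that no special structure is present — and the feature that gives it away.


Verdict: telescoping — the piece each term subtracts is ζ**(-2) advanced by one index, and it reappears with a plus sign leading the following term — the sum collapses to its boundary terms.


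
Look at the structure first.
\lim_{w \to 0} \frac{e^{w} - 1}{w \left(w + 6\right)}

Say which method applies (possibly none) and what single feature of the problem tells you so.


Verdict: l'Hôpital's rule (0/0) — numerator and denominator both vanish at 0 — a genuine 0/0 form, which is exactly when l'Hôpital applies. A local series expansion at the point resolves it as well; the rule is the packaged version of that step.


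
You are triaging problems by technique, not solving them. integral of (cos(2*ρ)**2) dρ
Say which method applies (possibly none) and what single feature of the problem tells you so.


Best approach: a trigonometric identity — reduce cos(2*ρ)**2 with the power-reduction formula and the integral becomes first-degree trigonometry.


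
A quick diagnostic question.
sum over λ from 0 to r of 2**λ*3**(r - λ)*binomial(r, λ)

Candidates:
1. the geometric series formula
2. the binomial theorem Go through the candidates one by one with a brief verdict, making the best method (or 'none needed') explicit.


Verdict: the binomial theorem — binomial(r, λ) weighting matched powers of 2 and 3 is the expanded form of (2 + 3)^r — fold it back up.
- the geometric series formula: no single multiplier carries one term to the next throughout the sum.
- the binomial theorem — applies; the problem has the shape this method handles.


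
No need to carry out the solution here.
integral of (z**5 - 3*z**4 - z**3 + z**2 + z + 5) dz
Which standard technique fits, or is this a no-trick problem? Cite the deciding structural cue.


Best approach: no special technique — the integrand is a sum of constant multiples of powers of z — integrate term by term.


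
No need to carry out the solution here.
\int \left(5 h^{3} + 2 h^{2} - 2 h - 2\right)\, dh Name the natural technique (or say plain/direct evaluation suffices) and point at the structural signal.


Diagnosis: no special technique — nothing composite, nothing rational, nothing trigonometric — each constant-multiple power of h integrates by the power rule alone.


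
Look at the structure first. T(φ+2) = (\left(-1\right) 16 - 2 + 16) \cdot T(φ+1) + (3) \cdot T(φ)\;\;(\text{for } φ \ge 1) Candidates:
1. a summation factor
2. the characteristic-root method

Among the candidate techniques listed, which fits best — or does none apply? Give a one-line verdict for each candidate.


Method: the characteristic-root method — every coefficient is a fixed number and the forcing is zero — substitute r^φ and read off the root equation.
- a summation factor: the recurrence reaches back more than one step, outside the first-order family a summation factor normalizes.
- the characteristic-root method: applicable, and directly so.


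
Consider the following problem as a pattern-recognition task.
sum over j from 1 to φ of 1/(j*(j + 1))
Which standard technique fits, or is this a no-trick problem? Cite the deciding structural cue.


Best approach: telescoping — rewrite 1/(j*(j + 1)) as simple fractions and successive terms eat each other — only the edges survive.


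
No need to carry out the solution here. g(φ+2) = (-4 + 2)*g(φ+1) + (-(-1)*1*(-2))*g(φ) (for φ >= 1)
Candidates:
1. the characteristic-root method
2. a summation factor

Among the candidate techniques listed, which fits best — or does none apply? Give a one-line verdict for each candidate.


Method: the characteristic-root method — because shifting φ leaves the equation's coefficients unchanged, exponential trials reduce it to algebra.
- the characteristic-root method: applicable, and directly so.
- a summation factor: a summation factor telescopes one-step recursions; this one carries higher-order memory.


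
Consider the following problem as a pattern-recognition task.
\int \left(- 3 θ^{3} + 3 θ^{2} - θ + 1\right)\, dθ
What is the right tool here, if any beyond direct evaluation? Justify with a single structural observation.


Method: no special technique — nothing composite, nothing rational, nothing trigonometric — each constant-multiple power of θ integrates by the power rule alone.


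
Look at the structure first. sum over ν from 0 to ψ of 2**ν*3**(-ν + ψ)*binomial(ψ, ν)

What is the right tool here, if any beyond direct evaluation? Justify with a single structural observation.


Verdict: the binomial theorem — binomial(ψ, ν) weighting matched powers of 2 and 3 is the expanded form of (2 + 3)^ψ — fold it back up.


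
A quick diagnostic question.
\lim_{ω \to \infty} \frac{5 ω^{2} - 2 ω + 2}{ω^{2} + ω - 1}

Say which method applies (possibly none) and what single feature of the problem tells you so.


Diagnosis: dominant-term comparison — divide through by the highest power of ω; every lower-order term dies and the dominant terms decide the limit. Viewed as a single quotient this is an ∞/∞ form — an at-infinity application of l'Hôpital's rule would also resolve it; comparing leading growth reads the answer without differentiating.


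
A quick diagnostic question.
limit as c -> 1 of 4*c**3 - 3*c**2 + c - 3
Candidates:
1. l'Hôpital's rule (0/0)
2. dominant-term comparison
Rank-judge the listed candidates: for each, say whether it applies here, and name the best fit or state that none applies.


Best approach: no special technique — nothing blocks direct substitution at 1: plug in and finish.
- l'Hôpital's rule (0/0): substituting the point gives a finite value outright — there is no indeterminate clash to repair.
- dominant-term comparison — this limit is not decided by comparing leading-term growth at infinity.


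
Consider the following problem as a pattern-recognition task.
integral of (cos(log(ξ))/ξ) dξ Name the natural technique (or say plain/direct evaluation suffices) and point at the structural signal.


Verdict: u-substitution — structure check: outer function, inner expression log(ξ), inner derivative as a factor — the classic u = log(ξ) pattern.


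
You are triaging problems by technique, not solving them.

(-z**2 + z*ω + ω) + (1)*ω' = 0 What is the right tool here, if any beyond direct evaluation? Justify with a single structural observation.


Technique: a linear integrating factor — the unknown enters only to the first power against a nonzero forcing term — the integrating-factor template applies directly.


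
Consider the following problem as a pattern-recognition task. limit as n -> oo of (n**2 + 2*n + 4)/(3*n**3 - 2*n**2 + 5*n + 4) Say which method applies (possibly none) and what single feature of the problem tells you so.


Diagnosis: dominant-term comparison — growth-rate triage: the leading powers of n decide the limit, everything else is noise. Differentiating the expression as a single quotient would eventually settle it as well; matching dominant growth settles it immediately.


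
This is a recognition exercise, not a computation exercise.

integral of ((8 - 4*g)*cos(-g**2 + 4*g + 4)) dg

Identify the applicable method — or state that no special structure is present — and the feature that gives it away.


Best approach: u-substitution — spotting that 8 - 4*g is a constant multiple of the derivative of -g**2 + 4*g + 4 is the key observation — substitute u = -g**2 + 4*g + 4 and the integral becomes one-dimensional in u.


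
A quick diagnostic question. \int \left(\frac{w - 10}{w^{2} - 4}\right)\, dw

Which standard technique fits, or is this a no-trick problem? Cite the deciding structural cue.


Best approach: partial fractions — a proper rational integrand over the factorable w^{2} - 4: partial fractions reduce it to elementary pieces.


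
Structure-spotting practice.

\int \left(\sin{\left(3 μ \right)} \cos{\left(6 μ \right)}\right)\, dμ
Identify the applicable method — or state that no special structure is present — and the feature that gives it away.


Technique: a trigonometric identity — two different frequencies multiply in \sin{\left(3 μ \right)} \cos{\left(6 μ \right)}; the product-to-sum formula separates them.


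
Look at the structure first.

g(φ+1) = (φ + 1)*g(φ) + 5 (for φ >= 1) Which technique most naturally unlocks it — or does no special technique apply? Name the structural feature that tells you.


Best approach: a summation factor — an index-dependent multiplier φ + 1 rules out characteristic roots; a summation factor converts it to a pure difference.


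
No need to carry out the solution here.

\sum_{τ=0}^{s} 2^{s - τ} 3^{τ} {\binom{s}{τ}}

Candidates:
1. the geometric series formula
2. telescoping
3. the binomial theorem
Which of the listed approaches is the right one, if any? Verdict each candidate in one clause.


Verdict: the binomial theorem — the summand is term τ of a binomial expansion in 3 and 2; the whole sum is a single power.
- the geometric series formula — consecutive terms are not related by a fixed multiplier.
- telescoping — neither a shifted-difference shape nor integer-spaced poles are present.
- the binomial theorem — yes, a natural case for it.
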